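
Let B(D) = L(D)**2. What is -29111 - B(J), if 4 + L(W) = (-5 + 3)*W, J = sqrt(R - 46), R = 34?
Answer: -29079 - 32*I*sqrt(3) ≈ -29079.0 - 55.426*I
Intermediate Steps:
J = 2*I*sqrt(3) (J = sqrt(34 - 46) = sqrt(-12) = 2*I*sqrt(3) ≈ 3.4641*I)
L(W) = -4 - 2*W (L(W) = -4 + (-5 + 3)*W = -4 - 2*W)
B(D) = (-4 - 2*D)**2
-29111 - B(J) = -29111 - 4*(2 + 2*I*sqrt(3))**2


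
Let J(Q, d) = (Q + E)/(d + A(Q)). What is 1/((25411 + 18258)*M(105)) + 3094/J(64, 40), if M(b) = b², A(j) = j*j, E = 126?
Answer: 616102093446859/9147563775 ≈ 67352.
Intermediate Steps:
A(j) = j²
J(Q, d) = (126 + Q)/(d + Q²) (J(Q, d) = (Q + 126)/(d + Q²) = (126 + Q)/(d + Q²))
1/((25411 + 18258)*M(105)) + 3094/J(64, 40) = 1/((25411 + 18258)*(105²)) + 3094/(((126 + 64)/(40 + 64²))) = 1/(43669*11025) + 3094/((190/(40 + 4096))) = (1/43669)*(1/11025) + 3094/((190/4136)) = 1/481450725 + 3094/(((1/4136)*190)) = 1/481450725 + 3094/(95/2068) = 1/481450725 + 3094*(2068/95) = 1/481450725 + 6398392/95 = 616102093446859/9147563775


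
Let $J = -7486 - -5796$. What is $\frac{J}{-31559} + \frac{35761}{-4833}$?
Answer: $- \frac{1120413629}{152524647} \approx -7.3458$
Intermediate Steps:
$J = -1690$ ($J = -7486 + 5796 = -1690$)
$\frac{J}{-31559} + \frac{35761}{-4833} = - \frac{1690}{-31559} + \frac{35761}{-4833} = \left(-1690\right) \left(- \frac{1}{31559}\right) + 35761 \left(- \frac{1}{4833}\right) = \frac{1690}{31559} - \frac{35761}{4833} = - \frac{1120413629}{152524647}$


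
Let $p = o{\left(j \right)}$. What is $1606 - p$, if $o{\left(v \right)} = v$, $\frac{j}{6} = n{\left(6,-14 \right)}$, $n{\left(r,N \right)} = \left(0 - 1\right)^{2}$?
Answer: $1600$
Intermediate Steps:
$n{\left(r,N \right)} = 1$ ($n{\left(r,N \right)} = \left(-1\right)^{2} = 1$)
$j = 6$ ($j = 6 \cdot 1 = 6$)
$p = 6$
$1606 - p = 1606 - 6 = 1600$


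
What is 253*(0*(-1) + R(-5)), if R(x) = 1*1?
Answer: 253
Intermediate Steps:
R(x) = 1
253*(0*(-1) + R(-5)) = 253*(0*(-1) + 1) = 253*(0 + 1) = 253*1 = 253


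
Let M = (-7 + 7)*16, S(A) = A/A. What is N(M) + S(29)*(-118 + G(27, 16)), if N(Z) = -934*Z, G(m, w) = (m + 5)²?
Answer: 906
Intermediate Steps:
G(m, w) = (5 + m)²
S(A) = 1
M = 0 (M = 0*16 = 0)
N(M) + S(29)*(-118 + G(27, 16)) = -934*0 + 1*(-118 + (5 + 27)²) = 0 + 1*(-118 + 32²) = 0 + 1*(-118 + 1024) = 0 + 1*906 = 0 + 906 = 906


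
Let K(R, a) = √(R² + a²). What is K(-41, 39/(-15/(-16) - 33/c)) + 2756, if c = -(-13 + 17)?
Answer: 2756 + √4079345/49 ≈ 2797.2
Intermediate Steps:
c = -4 (c = -1*4 = -4)
K(-41, 39/(-15/(-16) - 33/c)) + 2756 = √((-41)² + (39/(-15/(-16) - 33/(-4)))²) + 2756 = √(1681 + (39/(-15*(-1/16) - 33*(-¼)))²) + 2756 = √(1681 + (39/(15/16 + 33/4))²) + 2756 = √(1681 + (39/(147/16))²) + 2756 = √(1681 + (39*(16/147))²) + 2756 = √(1681 + (208/49)²) + 2756 = √(1681 + 43264/2401) + 2756 = √(4079345/2401) + 2756 = √4079345/49 + 2756 = 2756 + √4079345/49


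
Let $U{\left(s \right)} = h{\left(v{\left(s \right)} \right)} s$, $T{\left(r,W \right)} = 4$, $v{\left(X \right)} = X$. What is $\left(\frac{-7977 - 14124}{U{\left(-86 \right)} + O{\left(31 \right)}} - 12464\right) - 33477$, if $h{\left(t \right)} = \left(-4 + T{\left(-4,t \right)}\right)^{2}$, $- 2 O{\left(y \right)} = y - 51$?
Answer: $- \frac{481511}{10} \approx -48151.0$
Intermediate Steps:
$O{\left(y \right)} = \frac{51}{2} - \frac{y}{2}$ ($O{\left(y \right)} = - \frac{y - 51}{2} = - \frac{-51 + y}{2} = \frac{51}{2} - \frac{y}{2}$)
$h{\left(t \right)} = 0$ ($h{\left(t \right)} = \left(-4 + 4\right)^{2} = 0^{2} = 0$)
$U{\left(s \right)} = 0$ ($U{\left(s \right)} = 0 s = 0$)
$\left(\frac{-7977 - 14124}{U{\left(-86 \right)} + O{\left(31 \right)}} - 12464\right) - 33477 = \left(\frac{-7977 - 14124}{0 + \left(\frac{51}{2} - \frac{31}{2}\right)} - 12464\right) - 33477 = \left(- \frac{22101}{0 + \left(\frac{51}{2} - \frac{31}{2}\right)} - 12464\right) - 33477 = \left(- \frac{22101}{0 + 10} - 12464\right) - 33477 = \left(- \frac{22101}{10} - 12464\right) - 33477 = - \frac{146741}{10} - 33477 = - \frac{481511}{10}$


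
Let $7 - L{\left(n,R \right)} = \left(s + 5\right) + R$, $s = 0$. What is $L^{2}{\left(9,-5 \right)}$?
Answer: $49$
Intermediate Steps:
$L{\left(n,R \right)} = 2 - R$ ($L{\left(n,R \right)} = 7 - \left(\left(0 + 5\right) + R\right) = 7 - \left(5 + R\right) = 2 - R$)
$L^{2}{\left(9,-5 \right)} = \left(2 - -5\right)^{2} = \left(2 + 5\right)^{2} = 7^{2} = 49$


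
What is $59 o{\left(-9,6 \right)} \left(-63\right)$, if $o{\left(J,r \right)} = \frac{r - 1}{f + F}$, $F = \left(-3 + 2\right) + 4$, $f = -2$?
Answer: $-18585$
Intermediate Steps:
$F = 3$ ($F = -1 + 4 = 3$)
$o{\left(J,r \right)} = -1 + r$ ($o{\left(J,r \right)} = \frac{r - 1}{-2 + 3} = \frac{-1 + r}{1} = \left(-1 + r\right) 1 = -1 + r$)
$59 o{\left(-9,6 \right)} \left(-63\right) = 59 \left(-1 + 6\right) \left(-63\right) = 59 \cdot 5 \left(-63\right) = 295 \left(-63\right) = -18585$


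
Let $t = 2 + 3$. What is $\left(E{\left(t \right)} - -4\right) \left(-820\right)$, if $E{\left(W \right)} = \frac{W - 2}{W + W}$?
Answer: $-3526$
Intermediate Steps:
$t = 5$
$E{\left(W \right)} = \frac{-2 + W}{2 W}$
$\left(E{\left(t \right)} - -4\right) \left(-820\right) = \left(\frac{-2 + 5}{2 \cdot 5} - -4\right) \left(-820\right) = \left(\frac{1}{2} \cdot \frac{1}{5} \cdot 3 + 4\right) \left(-820\right) = \left(\frac{3}{10} + 4\right) \left(-820\right) = \frac{43}{10} \left(-820\right) = -3526$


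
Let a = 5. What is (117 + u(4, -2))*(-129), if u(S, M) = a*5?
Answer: -18318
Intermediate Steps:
u(S, M) = 25 (u(S, M) = 5*5 = 25)
(117 + u(4, -2))*(-129) = (117 + 25)*(-129) = 142*(-129) = -18318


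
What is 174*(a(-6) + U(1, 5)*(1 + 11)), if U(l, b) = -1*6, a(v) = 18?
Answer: -9396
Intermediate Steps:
U(l, b) = -6
174*(a(-6) + U(1, 5)*(1 + 11)) = 174*(18 - 6*(1 + 11)) = 174*(18 - 6*12) = 174*(18 - 72) = 174*(-54) = -9396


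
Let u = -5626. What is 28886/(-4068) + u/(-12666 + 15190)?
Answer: -5987177/641727 ≈ -9.3298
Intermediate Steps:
28886/(-4068) + u/(-12666 + 15190) = 28886/(-4068) - 5626/(-12666 + 15190) = 28886*(-1/4068) - 5626/2524 = -14443/2034 - 5626*1/2524 = -14443/2034 - 2813/1262 = -5987177/641727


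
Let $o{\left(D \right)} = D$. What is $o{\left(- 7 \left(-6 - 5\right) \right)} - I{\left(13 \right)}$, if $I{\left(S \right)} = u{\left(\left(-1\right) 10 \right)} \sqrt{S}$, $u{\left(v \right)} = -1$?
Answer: $77 + \sqrt{13} \approx 80.606$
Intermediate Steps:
$I{\left(S \right)} = - \sqrt{S}$
$o{\left(- 7 \left(-6 - 5\right) \right)} - I{\left(13 \right)} = - 7 \left(-6 - 5\right) - - \sqrt{13} = \left(-7\right) \left(-11\right) + \sqrt{13} = 77 + \sqrt{13}$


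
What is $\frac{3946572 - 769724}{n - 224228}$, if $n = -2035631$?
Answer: $- \frac{3176848}{2259859} \approx -1.4058$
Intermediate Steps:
$\frac{3946572 - 769724}{n - 224228} = \frac{3946572 - 769724}{-2035631 - 224228} = \frac{3176848}{-2259859} = 3176848 \left(- \frac{1}{2259859}\right) = - \frac{3176848}{2259859}$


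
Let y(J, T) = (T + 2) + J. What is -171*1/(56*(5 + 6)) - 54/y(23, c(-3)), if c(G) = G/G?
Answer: -18855/8008 ≈ -2.3545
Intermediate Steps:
c(G) = 1
y(J, T) = 2 + J + T (y(J, T) = (2 + T) + J = 2 + J + T)
-171*1/(56*(5 + 6)) - 54/y(23, c(-3)) = -171*1/(56*(5 + 6)) - 54/(2 + 23 + 1) = -171/(14*(11*4)) - 54/26 = -171/(14*44) - 54*1/26 = -171/616 - 27/13 = -18855/8008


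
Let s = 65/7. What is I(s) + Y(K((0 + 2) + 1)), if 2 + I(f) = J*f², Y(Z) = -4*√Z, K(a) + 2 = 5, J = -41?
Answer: -173323/49 - 4*√3 ≈ -3544.1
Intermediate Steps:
K(a) = 3 (K(a) = -2 + 5 = 3)
s = 65/7 (s = 65*(⅐) = 65/7 ≈ 9.2857)
I(f) = -2 - 41*f²
I(s) + Y(K((0 + 2) + 1)) = (-2 - 41*(65/7)²) - 4*√3 = (-2 - 41*4225/49) - 4*√3 = (-2 - 173225/49) - 4*√3 = -173323/49 - 4*√3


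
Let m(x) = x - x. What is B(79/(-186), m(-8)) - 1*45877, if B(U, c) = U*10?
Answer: -4266956/93 ≈ -45881.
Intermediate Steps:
m(x) = 0
B(U, c) = 10*U
B(79/(-186), m(-8)) - 1*45877 = 10*(79/(-186)) - 1*45877 = 10*(79*(-1/186)) - 45877 = 10*(-79/186) - 45877 = -395/93 - 45877 = -4266956/93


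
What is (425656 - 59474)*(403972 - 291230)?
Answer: 41284091044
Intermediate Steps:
(425656 - 59474)*(403972 - 291230) = 366182*112742 = 41284091044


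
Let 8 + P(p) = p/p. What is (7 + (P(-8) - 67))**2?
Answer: 4489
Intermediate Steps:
P(p) = -7 (P(p) = -8 + p/p = -8 + 1 = -7)
(7 + (P(-8) - 67))**2 = (7 + (-7 - 67))**2 = (7 - 74)**2 = (-67)**2 = 4489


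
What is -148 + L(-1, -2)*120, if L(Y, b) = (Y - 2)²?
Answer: 932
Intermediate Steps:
L(Y, b) = (-2 + Y)²
-148 + L(-1, -2)*120 = -148 + (-2 - 1)²*120 = -148 + (-3)²*120 = -148 + 9*120 = -148 + 1080 = 932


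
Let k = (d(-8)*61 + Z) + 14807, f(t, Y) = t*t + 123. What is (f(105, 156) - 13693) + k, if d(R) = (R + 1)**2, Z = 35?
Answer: 15286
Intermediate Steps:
d(R) = (1 + R)**2
f(t, Y) = 123 + t**2 (f(t, Y) = t**2 + 123 = 123 + t**2)
k = 17831 (k = ((1 - 8)**2*61 + 35) + 14807 = ((-7)**2*61 + 35) + 14807 = (49*61 + 35) + 14807 = (2989 + 35) + 14807 = 3024 + 14807 = 17831)
(f(105, 156) - 13693) + k = ((123 + 105**2) - 13693) + 17831 = ((123 + 11025) - 13693) + 17831 = (11148 - 13693) + 17831 = -2545 + 17831 = 15286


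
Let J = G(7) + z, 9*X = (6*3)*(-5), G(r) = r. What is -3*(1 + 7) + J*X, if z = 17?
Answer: -264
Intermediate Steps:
X = -10 (X = ((6*3)*(-5))/9 = (18*(-5))/9 = (1/9)*(-90) = -10)
J = 24 (J = 7 + 17 = 24)
-3*(1 + 7) + J*X = -3*(1 + 7) + 24*(-10) = -3*8 - 240 = -24 - 240 = -264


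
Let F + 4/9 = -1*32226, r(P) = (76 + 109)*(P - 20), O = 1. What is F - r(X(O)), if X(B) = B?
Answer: -258403/9 ≈ -28711.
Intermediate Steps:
r(P) = -3700 + 185*P (r(P) = 185*(-20 + P) = -3700 + 185*P)
F = -290038/9 (F = -4/9 - 1*32226 = -4/9 - 32226 = -290038/9 ≈ -32226.)
F - r(X(O)) = -290038/9 - (-3700 + 185*1) = -290038/9 - (-3700 + 185) = -290038/9 - 1*(-3515) = -290038/9 + 3515 = -258403/9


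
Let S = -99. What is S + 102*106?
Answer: 10713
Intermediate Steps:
S + 102*106 = -99 + 102*106 = -99 + 10812 = 10713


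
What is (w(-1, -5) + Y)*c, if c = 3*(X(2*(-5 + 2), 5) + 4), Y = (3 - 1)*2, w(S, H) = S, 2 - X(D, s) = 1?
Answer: 45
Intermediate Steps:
X(D, s) = 1 (X(D, s) = 2 - 1*1 = 2 - 1 = 1)
Y = 4 (Y = 2*2 = 4)
c = 15 (c = 3*(1 + 4) = 3*5 = 15)
(w(-1, -5) + Y)*c = (-1 + 4)*15 = 3*15 = 45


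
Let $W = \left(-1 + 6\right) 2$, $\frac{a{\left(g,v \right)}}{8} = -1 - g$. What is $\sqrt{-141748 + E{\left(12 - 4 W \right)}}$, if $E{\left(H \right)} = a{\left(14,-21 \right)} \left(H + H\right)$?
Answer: $2 i \sqrt{33757} \approx 367.46 i$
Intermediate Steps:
$a{\left(g,v \right)} = -8 - 8 g$ ($a{\left(g,v \right)} = 8 \left(-1 - g\right) = -8 - 8 g$)
$W = 10$ ($W = 5 \cdot 2 = 10$)
$E{\left(H \right)} = - 240 H$ ($E{\left(H \right)} = \left(-8 - 112\right) \left(H + H\right) = \left(-8 - 112\right) 2 H = - 120 \cdot 2 H = - 240 H$)
$\sqrt{-141748 + E{\left(12 - 4 W \right)}} = \sqrt{-141748 - 240 \left(12 - 40\right)} = \sqrt{-141748 - -6720} = \sqrt{-141748 + 6720} = \sqrt{-135028} = 2 i \sqrt{33757}$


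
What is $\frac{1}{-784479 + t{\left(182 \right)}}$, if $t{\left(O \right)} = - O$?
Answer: $- \frac{1}{784661} \approx -1.2744 \cdot 10^{-6}$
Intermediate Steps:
$\frac{1}{-784479 + t{\left(182 \right)}} = \frac{1}{-784479 - 182} = \frac{1}{-784661} = - \frac{1}{784661}$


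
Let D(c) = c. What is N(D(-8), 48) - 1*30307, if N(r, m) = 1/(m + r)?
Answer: -1212279/40 ≈ -30307.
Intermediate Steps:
N(D(-8), 48) - 1*30307 = 1/(48 - 8) - 1*30307 = 1/40 - 30307 = -1212279/40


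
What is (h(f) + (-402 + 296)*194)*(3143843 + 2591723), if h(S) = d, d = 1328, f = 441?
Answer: -110329347576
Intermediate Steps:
h(S) = 1328
(h(f) + (-402 + 296)*194)*(3143843 + 2591723) = (1328 + (-402 + 296)*194)*(3143843 + 2591723) = (1328 - 106*194)*5735566 = (1328 - 20564)*5735566 = -19236*5735566 = -110329347576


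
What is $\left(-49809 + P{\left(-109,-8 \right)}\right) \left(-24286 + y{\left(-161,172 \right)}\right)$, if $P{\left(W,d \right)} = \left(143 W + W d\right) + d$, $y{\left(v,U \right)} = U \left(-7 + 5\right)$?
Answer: $1589423160$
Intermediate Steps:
$y{\left(v,U \right)} = - 2 U$ ($y{\left(v,U \right)} = U \left(-2\right) = - 2 U$)
$P{\left(W,d \right)} = d + 143 W + W d$
$\left(-49809 + P{\left(-109,-8 \right)}\right) \left(-24286 + y{\left(-161,172 \right)}\right) = \left(-49809 - 14723\right) \left(-24286 - 344\right) = \left(-49809 - 14723\right) \left(-24630\right) = \left(-64532\right) \left(-24630\right) = 1589423160$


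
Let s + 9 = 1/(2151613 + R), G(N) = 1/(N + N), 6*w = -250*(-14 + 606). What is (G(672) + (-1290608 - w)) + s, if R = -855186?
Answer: -735263061938375/580799296 ≈ -1.2660e+6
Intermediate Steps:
w = -74000/3 (w = (-250*(-14 + 606))/6 = (-250*592)/6 = (⅙)*(-148000) = -74000/3 ≈ -24667.)
G(N) = 1/(2*N)
s = -11667842/1296427 (s = -9 + 1/(2151613 - 855186) = -9 + 1/1296427 = -11667842/1296427 ≈ -9.0000)
(G(672) + (-1290608 - w)) + s = ((½)/672 + (-1290608 - 1*(-74000/3))) - 11667842/1296427 = ((½)*(1/672) + (-1290608 + 74000/3)) - 11667842/1296427 = (1/1344 - 3797824/3) - 11667842/1296427 = -567141717/448 - 11667842/1296427 = -735263061938375/580799296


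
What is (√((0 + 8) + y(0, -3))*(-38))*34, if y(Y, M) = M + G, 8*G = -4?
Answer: -1938*√2 ≈ -2740.7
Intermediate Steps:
G = -½ (G = (⅛)*(-4) = -½ ≈ -0.50000)
y(Y, M) = -½ + M (y(Y, M) = M - ½ = -½ + M)
(√((0 + 8) + y(0, -3))*(-38))*34 = (√((0 + 8) + (-½ - 3))*(-38))*34 = (√(8 - 7/2)*(-38))*34 = (√(9/2)*(-38))*34 = ((3*√2/2)*(-38))*34 = -57*√2*34 = -1938*√2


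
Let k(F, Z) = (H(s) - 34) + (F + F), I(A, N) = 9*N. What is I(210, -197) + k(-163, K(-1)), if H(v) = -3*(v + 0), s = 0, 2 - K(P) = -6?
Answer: -2133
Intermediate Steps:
K(P) = 8 (K(P) = 2 - 1*(-6) = 2 + 6 = 8)
H(v) = -3*v
k(F, Z) = -34 + 2*F (k(F, Z) = (-3*0 - 34) + (F + F) = (0 - 34) + 2*F = -34 + 2*F)
I(210, -197) + k(-163, K(-1)) = 9*(-197) + (-34 + 2*(-163)) = -1773 + (-34 - 326) = -1773 - 360 = -2133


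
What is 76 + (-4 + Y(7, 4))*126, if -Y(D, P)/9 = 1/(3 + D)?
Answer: -2707/5 ≈ -541.40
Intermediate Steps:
Y(D, P) = -9/(3 + D)
76 + (-4 + Y(7, 4))*126 = 76 + (-4 - 9/(3 + 7))*126 = 76 + (-4 - 9/10)*126 = 76 - 49/10*126 = 76 - 3087/5 = -2707/5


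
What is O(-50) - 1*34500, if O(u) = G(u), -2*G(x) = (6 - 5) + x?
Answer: -68951/2 ≈ -34476.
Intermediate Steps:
G(x) = -½ - x/2 (G(x) = -((6 - 5) + x)/2 = -(1 + x)/2 = -½ - x/2)
O(u) = -½ - u/2
O(-50) - 1*34500 = (-½ - ½*(-50)) - 1*34500 = (-½ + 25) - 34500 = 49/2 - 34500 = -68951/2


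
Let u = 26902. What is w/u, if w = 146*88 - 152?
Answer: 6348/13451 ≈ 0.47194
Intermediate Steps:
w = 12696 (w = 12848 - 152 = 12696)
w/u = 12696/26902 = 12696*(1/26902) = 6348/13451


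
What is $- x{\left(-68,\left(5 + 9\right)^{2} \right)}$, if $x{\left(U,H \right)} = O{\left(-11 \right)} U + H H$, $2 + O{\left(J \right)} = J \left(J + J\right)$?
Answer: $-22096$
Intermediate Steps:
$O{\left(J \right)} = -2 + 2 J^{2}$ ($O{\left(J \right)} = -2 + J \left(J + J\right) = -2 + J 2 J = -2 + 2 J^{2}$)
$x{\left(U,H \right)} = H^{2} + 240 U$ ($x{\left(U,H \right)} = \left(-2 + 2 \left(-11\right)^{2}\right) U + H H = \left(-2 + 2 \cdot 121\right) U + H^{2} = \left(-2 + 242\right) U + H^{2} = 240 U + H^{2} = H^{2} + 240 U$)
$- x{\left(-68,\left(5 + 9\right)^{2} \right)} = - (\left(\left(5 + 9\right)^{2}\right)^{2} + 240 \left(-68\right)) = - (\left(14^{2}\right)^{2} - 16320) = - (196^{2} - 16320) = - (38416 - 16320) = \left(-1\right) 22096 = -22096$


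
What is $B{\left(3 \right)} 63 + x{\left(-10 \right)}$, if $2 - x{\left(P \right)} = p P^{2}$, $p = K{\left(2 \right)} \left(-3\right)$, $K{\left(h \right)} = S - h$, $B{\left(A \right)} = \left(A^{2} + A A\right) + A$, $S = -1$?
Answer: $425$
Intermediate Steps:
$B{\left(A \right)} = A + 2 A^{2}$ ($B{\left(A \right)} = \left(A^{2} + A^{2}\right) + A = 2 A^{2} + A = A + 2 A^{2}$)
$K{\left(h \right)} = -1 - h$
$p = 9$ ($p = \left(-1 - 2\right) \left(-3\right) = \left(-3\right) \left(-3\right) = 9$)
$x{\left(P \right)} = 2 - 9 P^{2}$
$B{\left(3 \right)} 63 + x{\left(-10 \right)} = 3 \left(1 + 2 \cdot 3\right) 63 + \left(2 - 9 \left(-10\right)^{2}\right) = 3 \left(1 + 6\right) 63 + \left(2 - 900\right) = 3 \cdot 7 \cdot 63 + \left(2 - 900\right) = 21 \cdot 63 - 898 = 1323 - 898 = 425$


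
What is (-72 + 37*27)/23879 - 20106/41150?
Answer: -220982562/491310425 ≈ -0.44978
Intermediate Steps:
(-72 + 37*27)/23879 - 20106/41150 = (-72 + 999)*(1/23879) - 20106*1/41150 = 927*(1/23879) - 10053/20575 = 927/23879 - 10053/20575 = -220982562/491310425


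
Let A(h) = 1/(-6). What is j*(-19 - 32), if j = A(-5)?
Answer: 17/2 ≈ 8.5000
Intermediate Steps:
A(h) = -⅙
j = -⅙ ≈ -0.16667
j*(-19 - 32) = -(-19 - 32)/6 = -⅙*(-51) = 17/2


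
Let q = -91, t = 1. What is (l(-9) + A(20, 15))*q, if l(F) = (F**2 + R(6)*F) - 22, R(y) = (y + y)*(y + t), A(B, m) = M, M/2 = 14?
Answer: 60879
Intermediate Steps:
M = 28 (M = 2*14 = 28)
A(B, m) = 28
R(y) = 2*y*(1 + y) (R(y) = (y + y)*(y + 1) = (2*y)*(1 + y) = 2*y*(1 + y))
l(F) = -22 + F**2 + 84*F (l(F) = (F**2 + (2*6*(1 + 6))*F) - 22 = (F**2 + (2*6*7)*F) - 22 = (F**2 + 84*F) - 22 = -22 + F**2 + 84*F)
(l(-9) + A(20, 15))*q = ((-22 + (-9)**2 + 84*(-9)) + 28)*(-91) = ((-22 + 81 - 756) + 28)*(-91) = (-697 + 28)*(-91) = -669*(-91) = 60879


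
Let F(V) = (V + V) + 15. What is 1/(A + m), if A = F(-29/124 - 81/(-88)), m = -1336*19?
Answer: -1364/34601443 ≈ -3.9420e-5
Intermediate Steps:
m = -25384
F(V) = 15 + 2*V (F(V) = 2*V + 15 = 15 + 2*V)
A = 22333/1364 (A = 15 + 2*(-29/124 - 81/(-88)) = 15 + 2*(-29*1/124 - 81*(-1/88)) = 15 + 2*(-29/124 + 81/88) = 15 + 2*(1873/2728) = 15 + 1873/1364 = 22333/1364 ≈ 16.373)
1/(A + m) = 1/(22333/1364 - 25384) = 1/(-34601443/1364) = -1364/34601443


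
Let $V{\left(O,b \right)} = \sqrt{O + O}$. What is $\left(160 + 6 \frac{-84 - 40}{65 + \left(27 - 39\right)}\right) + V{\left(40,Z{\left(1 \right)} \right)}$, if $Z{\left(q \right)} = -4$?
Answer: $\frac{7736}{53} + 4 \sqrt{5} \approx 154.91$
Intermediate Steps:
$V{\left(O,b \right)} = \sqrt{2} \sqrt{O}$ ($V{\left(O,b \right)} = \sqrt{2 O} = \sqrt{2} \sqrt{O}$)
$\left(160 + 6 \frac{-84 - 40}{65 + \left(27 - 39\right)}\right) + V{\left(40,Z{\left(1 \right)} \right)} = \left(160 + 6 \frac{-84 - 40}{65 + \left(27 - 39\right)}\right) + \sqrt{2} \sqrt{40} = \left(160 + 6 \left(- \frac{124}{65 + \left(27 - 39\right)}\right)\right) + \sqrt{2} \cdot 2 \sqrt{10} = \left(160 + 6 \left(- \frac{124}{65 - 12}\right)\right) + 4 \sqrt{5} = \left(160 + 6 \left(- \frac{124}{53}\right)\right) + 4 \sqrt{5} = \left(160 - \frac{744}{53}\right) + 4 \sqrt{5} = \frac{7736}{53} + 4 \sqrt{5}$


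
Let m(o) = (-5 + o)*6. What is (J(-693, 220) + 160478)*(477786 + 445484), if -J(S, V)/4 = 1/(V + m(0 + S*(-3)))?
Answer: 234544439542345/1583 ≈ 1.4816e+11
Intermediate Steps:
m(o) = -30 + 6*o
J(S, V) = -4/(-30 + V - 18*S) (J(S, V) = -4/(V + (-30 + 6*(0 + S*(-3)))) = -4/(V + (-30 + 6*(0 - 3*S))) = -4/(V + (-30 + 6*(-3*S))) = -4/(V + (-30 - 18*S)) = -4/(-30 + V - 18*S))
(J(-693, 220) + 160478)*(477786 + 445484) = (4/(30 - 1*220 + 18*(-693)) + 160478)*(477786 + 445484) = (4/(30 - 220 - 12474) + 160478)*923270 = (4/(-12664) + 160478)*923270 = (4*(-1/12664) + 160478)*923270 = (-1/3166 + 160478)*923270 = (508073347/3166)*923270 = 234544439542345/1583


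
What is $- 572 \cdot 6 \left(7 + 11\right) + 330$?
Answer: $-61446$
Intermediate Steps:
$- 572 \cdot 6 \left(7 + 11\right) + 330 = - 572 \cdot 6 \cdot 18 + 330 = \left(-572\right) 108 + 330 = -61776 + 330 = -61446$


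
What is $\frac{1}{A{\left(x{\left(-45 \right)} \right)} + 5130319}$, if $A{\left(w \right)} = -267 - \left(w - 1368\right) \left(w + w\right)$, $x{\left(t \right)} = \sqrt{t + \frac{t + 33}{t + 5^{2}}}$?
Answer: $\frac{8015845}{41122932801136} - \frac{855 i \sqrt{1110}}{41122932801136} \approx 1.9492 \cdot 10^{-7} - 6.927 \cdot 10^{-10} i$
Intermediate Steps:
$x{\left(t \right)} = \sqrt{t + \frac{33 + t}{25 + t}}$ ($x{\left(t \right)} = \sqrt{t + \frac{33 + t}{t + 25}} = \sqrt{t + \frac{33 + t}{25 + t}}$)
$A{\left(w \right)} = -267 - 2 w \left(-1368 + w\right)$ ($A{\left(w \right)} = -267 - \left(-1368 + w\right) 2 w = -267 - 2 w \left(-1368 + w\right)$)
$\frac{1}{A{\left(x{\left(-45 \right)} \right)} + 5130319} = \frac{1}{\left(-267 - 2 \left(\sqrt{\frac{33 - 45 - 45 \left(25 - 45\right)}{25 - 45}}\right)^{2} + 2736 \sqrt{\frac{33 - 45 - 45 \left(25 - 45\right)}{25 - 45}}\right) + 5130319} = \frac{1}{\left(-267 - 2 \left(\sqrt{\frac{33 - 45 - -900}{-20}}\right)^{2} + 2736 \sqrt{\frac{33 - 45 - -900}{-20}}\right) + 5130319} = \frac{1}{\left(-267 - 2 \left(\sqrt{- \frac{33 - 45 + 900}{20}}\right)^{2} + 2736 \sqrt{- \frac{33 - 45 + 900}{20}}\right) + 5130319} = \frac{1}{\left(-267 - 2 \left(\sqrt{\left(- \frac{1}{20}\right) 888}\right)^{2} + 2736 \sqrt{\left(- \frac{1}{20}\right) 888}\right) + 5130319} = \frac{1}{\left(-267 - 2 \left(\sqrt{- \frac{222}{5}}\right)^{2} + 2736 \sqrt{- \frac{222}{5}}\right) + 5130319} = \frac{1}{\left(-267 - 2 \left(\frac{i \sqrt{1110}}{5}\right)^{2} + 2736 \frac{i \sqrt{1110}}{5}\right) + 5130319} = \frac{1}{\left(-267 - - \frac{444}{5} + \frac{2736 i \sqrt{1110}}{5}\right) + 5130319} = \frac{1}{\left(-267 + \frac{444}{5} + \frac{2736 i \sqrt{1110}}{5}\right) + 5130319} = \frac{1}{\left(- \frac{891}{5} + \frac{2736 i \sqrt{1110}}{5}\right) + 5130319} = \frac{1}{\frac{25650704}{5} + \frac{2736 i \sqrt{1110}}{5}}$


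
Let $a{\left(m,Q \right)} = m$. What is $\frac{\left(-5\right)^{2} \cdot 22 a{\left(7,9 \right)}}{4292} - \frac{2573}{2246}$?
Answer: $- \frac{299527}{1204979} \approx -0.24857$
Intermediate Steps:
$\frac{\left(-5\right)^{2} \cdot 22 a{\left(7,9 \right)}}{4292} - \frac{2573}{2246} = \frac{\left(-5\right)^{2} \cdot 22 \cdot 7}{4292} - \frac{2573}{2246} = 25 \cdot 22 \cdot 7 \cdot \frac{1}{4292} - \frac{2573}{2246} = 550 \cdot 7 \cdot \frac{1}{4292} - \frac{2573}{2246} = 3850 \cdot \frac{1}{4292} - \frac{2573}{2246} = \frac{1925}{2146} - \frac{2573}{2246} = - \frac{299527}{1204979}$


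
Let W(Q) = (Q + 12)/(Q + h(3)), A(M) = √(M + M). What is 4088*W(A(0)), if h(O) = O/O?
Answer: 49056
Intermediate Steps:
h(O) = 1
A(M) = √2*√M (A(M) = √(2*M) = √2*√M)
W(Q) = (12 + Q)/(1 + Q) (W(Q) = (Q + 12)/(Q + 1) = (12 + Q)/(1 + Q))
4088*W(A(0)) = 4088*((12 + √2*√0)/(1 + √2*√0)) = 4088*((12 + √2*0)/(1 + √2*0)) = 4088*((12 + 0)/(1 + 0)) = 4088*(12/1) = 4088*(1*12) = 4088*12 = 49056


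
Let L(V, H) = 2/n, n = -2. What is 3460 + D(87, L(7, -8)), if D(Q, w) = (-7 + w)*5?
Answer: 3420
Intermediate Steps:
L(V, H) = -1 (L(V, H) = 2/(-2) = 2*(-½) = -1)
D(Q, w) = -35 + 5*w
3460 + D(87, L(7, -8)) = 3460 + (-35 + 5*(-1)) = 3460 + (-35 - 5) = 3460 - 40 = 3420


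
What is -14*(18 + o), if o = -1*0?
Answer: -252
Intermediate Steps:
o = 0
-14*(18 + o) = -14*(18 + 0) = -14*18 = -252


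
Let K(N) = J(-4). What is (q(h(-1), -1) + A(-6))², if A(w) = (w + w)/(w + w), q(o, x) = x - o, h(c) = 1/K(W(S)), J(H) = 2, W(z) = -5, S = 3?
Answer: ¼ ≈ 0.25000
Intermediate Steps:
K(N) = 2
h(c) = ½ (h(c) = 1/2 = ½)
A(w) = 1 (A(w) = (2*w)/((2*w)) = (2*w)*(1/(2*w)) = 1)
(q(h(-1), -1) + A(-6))² = ((-1 - 1*½) + 1)² = ((-1 - ½) + 1)² = (-3/2 + 1)² = (-½)² = ¼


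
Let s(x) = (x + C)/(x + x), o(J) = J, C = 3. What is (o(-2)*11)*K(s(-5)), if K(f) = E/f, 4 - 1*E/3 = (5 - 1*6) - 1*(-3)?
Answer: -660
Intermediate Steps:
s(x) = (3 + x)/(2*x) (s(x) = (x + 3)/(x + x) = (3 + x)/((2*x)) = (3 + x)*(1/(2*x)) = (3 + x)/(2*x))
E = 6 (E = 12 - 3*((5 - 1*6) - 1*(-3)) = 12 - 3*((5 - 6) + 3) = 12 - 3*(-1 + 3) = 12 - 3*2 = 12 - 6 = 6)
K(f) = 6/f
(o(-2)*11)*K(s(-5)) = (-2*11)*(6/(((½)*(3 - 5)/(-5)))) = -132/((½)*(-⅕)*(-2)) = -132/⅕ = -132*5 = -22*30 = -660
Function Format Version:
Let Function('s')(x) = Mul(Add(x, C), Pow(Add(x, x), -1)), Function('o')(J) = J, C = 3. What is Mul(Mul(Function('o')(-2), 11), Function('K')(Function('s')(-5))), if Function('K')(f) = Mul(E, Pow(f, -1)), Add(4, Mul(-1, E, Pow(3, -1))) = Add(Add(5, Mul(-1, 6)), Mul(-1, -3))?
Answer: -660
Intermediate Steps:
Function('s')(x) = Mul(Rational(1, 2), Pow(x, -1), Add(3, x)) (Function('s')(x) = Mul(Add(x, 3), Pow(Add(x, x), -1)) = Mul(Add(3, x), Pow(Mul(2, x), -1)) = Mul(Add(3, x), Mul(Rational(1, 2), Pow(x, -1))) = Mul(Rational(1, 2), Pow(x, -1), Add(3, x)))
E = 6 (E = Add(12, Mul(-3, Add(Add(5, Mul(-1, 6)), Mul(-1, -3)))) = Add(12, Mul(-3, Add(Add(5, -6), 3))) = Add(12, Mul(-3, Add(-1, 3))) = Add(12, Mul(-3, 2)) = Add(12, -6) = 6)
Function('K')(f) = Mul(6, Pow(f, -1))
Mul(Mul(Function('o')(-2), 11), Function('K')(Function('s')(-5))) = Mul(Mul(-2, 11), Mul(6, Pow(Mul(Rational(1, 2), Pow(-5, -1), Add(3, -5)), -1))) = Mul(-22, Mul(6, Pow(Mul(Rational(1, 2), Rational(-1, 5), -2), -1))) = Mul(-22, Mul(6, Pow(Rational(1, 5), -1))) = Mul(-22, Mul(6, 5)) = Mul(-22, 30) = -660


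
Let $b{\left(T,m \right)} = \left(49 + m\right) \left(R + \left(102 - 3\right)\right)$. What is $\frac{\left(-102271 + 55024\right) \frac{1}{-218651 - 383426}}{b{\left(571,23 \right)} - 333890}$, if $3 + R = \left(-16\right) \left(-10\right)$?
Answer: $- \frac{47247}{189930006266} \approx -2.4876 \cdot 10^{-7}$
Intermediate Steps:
$R = 157$ ($R = -3 - -160 = -3 + 160 = 157$)
$b{\left(T,m \right)} = 12544 + 256 m$ ($b{\left(T,m \right)} = \left(49 + m\right) \left(157 + \left(102 - 3\right)\right) = \left(49 + m\right) \left(157 + 99\right) = \left(49 + m\right) 256 = 12544 + 256 m$)
$\frac{\left(-102271 + 55024\right) \frac{1}{-218651 - 383426}}{b{\left(571,23 \right)} - 333890} = \frac{\left(-102271 + 55024\right) \frac{1}{-218651 - 383426}}{\left(12544 + 256 \cdot 23\right) - 333890} = \frac{\left(-47247\right) \frac{1}{-602077}}{\left(12544 + 5888\right) - 333890} = \frac{\left(-47247\right) \left(- \frac{1}{602077}\right)}{18432 - 333890} = \frac{47247}{602077 \left(-315458\right)} = \frac{47247}{602077} \left(- \frac{1}{315458}\right) = - \frac{47247}{189930006266}$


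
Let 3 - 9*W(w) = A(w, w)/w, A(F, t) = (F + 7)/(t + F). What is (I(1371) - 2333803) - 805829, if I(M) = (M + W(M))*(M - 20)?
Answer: -21771217240925/16916769 ≈ -1.2870e+6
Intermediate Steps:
A(F, t) = (7 + F)/(F + t)
W(w) = ⅓ - (7 + w)/(18*w²) (W(w) = ⅓ - (7 + w)/(w + w)/(9*w) = ⅓ - (7 + w)/((2*w))/(9*w) = ⅓ - (1/(2*w))*(7 + w)/(9*w) = ⅓ - (7 + w)/(2*w)/(9*w) = ⅓ - (7 + w)/(18*w²))
I(M) = (-20 + M)*(M + (-7 - M + 6*M²)/(18*M²)) (I(M) = (M + (-7 - M + 6*M²)/(18*M²))*(M - 20) = (M + (-7 - M + 6*M²)/(18*M²))*(-20 + M) = (-20 + M)*(M + (-7 - M + 6*M²)/(18*M²)))
(I(1371) - 2333803) - 805829 = ((-121/18 + 1371² - 59/3*1371 + (13/18)/1371 + (70/9)/1371²) - 2333803) - 805829 = ((-121/18 + 1879641 - 26963 + (13/18)*(1/1371) + (70/9)*(1/1879641)) - 2333803) - 805829 = ((-121/18 + 1879641 - 26963 + 13/24678 + 70/16916769) - 2333803) - 805829 = (31341212048083/16916769 - 2333803) - 805829 = -8139194194424/16916769 - 805829 = -21771217240925/16916769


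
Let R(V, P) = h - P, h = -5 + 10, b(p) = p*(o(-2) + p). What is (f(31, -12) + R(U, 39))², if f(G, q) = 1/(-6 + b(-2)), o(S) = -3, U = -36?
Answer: 18225/16 ≈ 1139.1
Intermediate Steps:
b(p) = p*(-3 + p)
f(G, q) = ¼ (f(G, q) = 1/(-6 - 2*(-3 - 2)) = 1/(-6 - 2*(-5)) = 1/(-6 + 10) = 1/4 = ¼)
h = 5
R(V, P) = 5 - P
(f(31, -12) + R(U, 39))² = (¼ + (5 - 1*39))² = (¼ + (5 - 39))² = (¼ - 34)² = (-135/4)² = 18225/16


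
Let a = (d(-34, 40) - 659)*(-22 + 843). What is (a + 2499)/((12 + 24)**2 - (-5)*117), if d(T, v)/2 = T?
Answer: -594368/1881 ≈ -315.99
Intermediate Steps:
d(T, v) = 2*T
a = -596867 (a = (2*(-34) - 659)*(-22 + 843) = (-68 - 659)*821 = -727*821 = -596867)
(a + 2499)/((12 + 24)**2 - (-5)*117) = (-596867 + 2499)/((12 + 24)**2 - (-5)*117) = -594368/(36**2 - 1*(-585)) = -594368/(1296 + 585) = -594368/1881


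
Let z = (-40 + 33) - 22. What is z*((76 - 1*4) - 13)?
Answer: -1711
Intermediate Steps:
z = -29 (z = -7 - 22 = -29)
z*((76 - 1*4) - 13) = -29*((76 - 1*4) - 13) = -29*((76 - 4) - 13) = -29*(72 - 13) = -29*59 = -1711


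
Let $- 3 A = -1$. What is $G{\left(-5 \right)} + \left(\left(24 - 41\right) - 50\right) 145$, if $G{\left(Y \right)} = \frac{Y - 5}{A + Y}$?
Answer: $- \frac{67990}{7} \approx -9712.9$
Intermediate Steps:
$A = \frac{1}{3}$ ($A = \left(- \frac{1}{3}\right) \left(-1\right) = \frac{1}{3} \approx 0.33333$)
$G{\left(Y \right)} = \frac{-5 + Y}{\frac{1}{3} + Y}$ ($G{\left(Y \right)} = \frac{Y - 5}{\frac{1}{3} + Y} = \frac{-5 + Y}{\frac{1}{3} + Y}$)
$G{\left(-5 \right)} + \left(\left(24 - 41\right) - 50\right) 145 = \frac{3 \left(-5 - 5\right)}{1 + 3 \left(-5\right)} + \left(\left(24 - 41\right) - 50\right) 145 = 3 \frac{1}{1 - 15} \left(-10\right) + \left(-17 - 50\right) 145 = 3 \frac{1}{-14} \left(-10\right) - 9715 = 3 \left(- \frac{1}{14}\right) \left(-10\right) - 9715 = \frac{15}{7} - 9715 = - \frac{67990}{7}$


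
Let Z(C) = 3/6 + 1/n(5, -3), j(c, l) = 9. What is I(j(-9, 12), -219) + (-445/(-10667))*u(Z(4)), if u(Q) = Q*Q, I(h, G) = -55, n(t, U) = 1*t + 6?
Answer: -283880335/5162828 ≈ -54.985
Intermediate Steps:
n(t, U) = 6 + t (n(t, U) = t + 6 = 6 + t)
Z(C) = 13/22 (Z(C) = 3/6 + 1/(6 + 5) = 3*(⅙) + 1/11 = ½ + 1*(1/11) = ½ + 1/11 = 13/22)
u(Q) = Q²
I(j(-9, 12), -219) + (-445/(-10667))*u(Z(4)) = -55 + (-445/(-10667))*(13/22)² = -55 - 445*(-1/10667)*(169/484) = -55 + (445/10667)*(169/484) = -55 + 75205/5162828 = -283880335/5162828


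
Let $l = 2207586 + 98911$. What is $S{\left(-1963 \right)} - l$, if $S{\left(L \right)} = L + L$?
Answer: $-2310423$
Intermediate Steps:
$S{\left(L \right)} = 2 L$
$l = 2306497$
$S{\left(-1963 \right)} - l = 2 \left(-1963\right) - 2306497 = -3926 - 2306497 = -2310423$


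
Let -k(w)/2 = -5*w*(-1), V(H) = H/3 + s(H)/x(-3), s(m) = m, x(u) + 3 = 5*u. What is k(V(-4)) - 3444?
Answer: -30896/9 ≈ -3432.9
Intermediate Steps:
x(u) = -3 + 5*u
V(H) = 5*H/18 (V(H) = H/3 + H/(-3 + 5*(-3)) = H*(1/3) + H/(-3 - 15) = H/3 + H/(-18) = H/3 + H*(-1/18) = H/3 - H/18 = 5*H/18)
k(w) = -10*w (k(w) = -2*(-5*w)*(-1) = -10*w)
k(V(-4)) - 3444 = -25*(-4)/9 - 3444 = -10*(-10/9) - 3444 = 100/9 - 3444 = -30896/9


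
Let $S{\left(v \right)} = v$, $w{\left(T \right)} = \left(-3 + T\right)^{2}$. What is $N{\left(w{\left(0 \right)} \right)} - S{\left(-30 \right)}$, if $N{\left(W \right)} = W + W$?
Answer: $48$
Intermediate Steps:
$N{\left(W \right)} = 2 W$
$N{\left(w{\left(0 \right)} \right)} - S{\left(-30 \right)} = 2 \left(-3 + 0\right)^{2} - -30 = 2 \left(-3\right)^{2} + 30 = 2 \cdot 9 + 30 = 18 + 30 = 48$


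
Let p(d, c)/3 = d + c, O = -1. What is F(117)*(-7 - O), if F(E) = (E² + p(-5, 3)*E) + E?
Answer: -78624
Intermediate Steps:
p(d, c) = 3*c + 3*d (p(d, c) = 3*(d + c) = 3*(c + d) = 3*c + 3*d)
F(E) = E² - 5*E (F(E) = (E² + (3*3 + 3*(-5))*E) + E = (E² + (9 - 15)*E) + E = (E² - 6*E) + E = E² - 5*E)
F(117)*(-7 - O) = (117*(-5 + 117))*(-7 - 1*(-1)) = (117*112)*(-7 + 1) = 13104*(-6) = -78624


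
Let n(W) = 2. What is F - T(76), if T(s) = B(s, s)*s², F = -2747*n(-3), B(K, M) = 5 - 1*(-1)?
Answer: -40150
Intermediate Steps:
B(K, M) = 6 (B(K, M) = 5 + 1 = 6)
F = -5494 (F = -2747*2 = -5494)
T(s) = 6*s²
F - T(76) = -5494 - 6*76² = -5494 - 6*5776 = -5494 - 1*34656 = -5494 - 34656 = -40150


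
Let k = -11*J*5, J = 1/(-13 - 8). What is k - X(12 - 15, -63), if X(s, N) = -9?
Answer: 244/21 ≈ 11.619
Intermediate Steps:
J = -1/21 (J = 1/(-21) = -1/21 ≈ -0.047619)
k = 55/21 (k = -11*(-1/21)*5 = (11/21)*5 = 55/21 ≈ 2.6190)
k - X(12 - 15, -63) = 55/21 - 1*(-9) = 55/21 + 9 = 244/21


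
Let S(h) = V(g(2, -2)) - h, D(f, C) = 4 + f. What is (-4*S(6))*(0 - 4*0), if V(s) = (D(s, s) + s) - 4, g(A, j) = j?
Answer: 0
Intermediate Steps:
V(s) = 2*s (V(s) = ((4 + s) + s) - 4 = (4 + 2*s) - 4 = 2*s)
S(h) = -4 - h (S(h) = 2*(-2) - h = -4 - h)
(-4*S(6))*(0 - 4*0) = (-4*(-4 - 1*6))*(0 - 4*0) = (-4*(-4 - 6))*(0 + 0) = -4*(-10)*0 = 40*0 = 0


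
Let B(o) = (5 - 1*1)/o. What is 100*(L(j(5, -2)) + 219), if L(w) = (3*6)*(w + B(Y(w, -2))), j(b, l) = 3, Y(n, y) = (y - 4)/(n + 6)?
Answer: 16500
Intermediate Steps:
Y(n, y) = (-4 + y)/(6 + n)
B(o) = 4/o (B(o) = (5 - 1)/o = 4/o)
L(w) = -72 + 6*w (L(w) = (3*6)*(w + 4/(((-4 - 2)/(6 + w)))) = 18*(w + 4/((-6/(6 + w)))) = 18*(w + 4*(-1 - w/6)) = 18*(w + (-4 - 2*w/3)) = 18*(-4 + w/3) = -72 + 6*w)
100*(L(j(5, -2)) + 219) = 100*((-72 + 6*3) + 219) = 100*((-72 + 18) + 219) = 100*(-54 + 219) = 100*165 = 16500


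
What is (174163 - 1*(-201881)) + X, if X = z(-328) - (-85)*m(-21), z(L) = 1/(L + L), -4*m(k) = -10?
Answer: 246824263/656 ≈ 3.7626e+5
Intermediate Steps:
m(k) = 5/2 (m(k) = -¼*(-10) = 5/2)
z(L) = 1/(2*L)
X = 139399/656 (X = (½)/(-328) - (-85)*5/2 = (½)*(-1/328) - 1*(-425/2) = -1/656 + 425/2 = 139399/656 ≈ 212.50)
(174163 - 1*(-201881)) + X = (174163 - 1*(-201881)) + 139399/656 = (174163 + 201881) + 139399/656 = 376044 + 139399/656 = 246824263/656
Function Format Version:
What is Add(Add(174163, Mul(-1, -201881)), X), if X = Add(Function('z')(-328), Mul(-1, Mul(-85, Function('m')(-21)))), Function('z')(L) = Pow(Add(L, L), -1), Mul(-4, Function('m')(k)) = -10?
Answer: Rational(246824263, 656) ≈ 3.7626e+5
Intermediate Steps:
Function('m')(k) = Rational(5, 2) (Function('m')(k) = Mul(Rational(-1, 4), -10) = Rational(5, 2))
Function('z')(L) = Mul(Rational(1, 2), Pow(L, -1)) (Function('z')(L) = Pow(Mul(2, L), -1) = Mul(Rational(1, 2), Pow(L, -1)))
X = Rational(139399, 656) (X = Add(Mul(Rational(1, 2), Pow(-328, -1)), Mul(-1, Mul(-85, Rational(5, 2)))) = Add(Mul(Rational(1, 2), Rational(-1, 328)), Mul(-1, Rational(-425, 2))) = Add(Rational(-1, 656), Rational(425, 2)) = Rational(139399, 656) ≈ 212.50)
Add(Add(174163, Mul(-1, -201881)), X) = Add(Add(174163, Mul(-1, -201881)), Rational(139399, 656)) = Add(Add(174163, 201881), Rational(139399, 656)) = Add(376044, Rational(139399, 656)) = Rational(246824263, 656)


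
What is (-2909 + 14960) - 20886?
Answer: -8835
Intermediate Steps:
(-2909 + 14960) - 20886 = 12051 - 20886 = -8835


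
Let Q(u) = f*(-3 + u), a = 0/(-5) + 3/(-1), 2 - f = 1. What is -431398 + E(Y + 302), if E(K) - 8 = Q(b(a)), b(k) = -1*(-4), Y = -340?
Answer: -431389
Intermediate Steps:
f = 1 (f = 2 - 1*1 = 2 - 1 = 1)
a = -3 (a = 0*(-⅕) + 3*(-1) = 0 - 3 = -3)
b(k) = 4
Q(u) = -3 + u (Q(u) = 1*(-3 + u) = -3 + u)
E(K) = 9 (E(K) = 8 + (-3 + 4) = 8 + 1 = 9)
-431398 + E(Y + 302) = -431398 + 9 = -431389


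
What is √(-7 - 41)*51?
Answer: 204*I*√3 ≈ 353.34*I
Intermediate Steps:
√(-7 - 41)*51 = √(-48)*51 = (4*I*√3)*51 = 204*I*√3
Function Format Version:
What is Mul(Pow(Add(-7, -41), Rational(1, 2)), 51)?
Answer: Mul(204, I, Pow(3, Rational(1, 2))) ≈ Mul(353.34, I)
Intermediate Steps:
Mul(Pow(Add(-7, -41), Rational(1, 2)), 51) = Mul(Pow(-48, Rational(1, 2)), 51) = Mul(Mul(4, I, Pow(3, Rational(1, 2))), 51) = Mul(204, I, Pow(3, Rational(1, 2)))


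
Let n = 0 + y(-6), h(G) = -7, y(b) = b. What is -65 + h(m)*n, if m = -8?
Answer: -23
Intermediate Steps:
n = -6 (n = 0 - 6 = -6)
-65 + h(m)*n = -65 - 7*(-6) = -65 + 42 = -23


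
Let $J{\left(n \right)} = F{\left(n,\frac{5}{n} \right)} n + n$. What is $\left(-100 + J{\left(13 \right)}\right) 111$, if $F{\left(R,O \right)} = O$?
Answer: $-9102$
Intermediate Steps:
$J{\left(n \right)} = 5 + n$ ($J{\left(n \right)} = \frac{5}{n} n + n = 5 + n$)
$\left(-100 + J{\left(13 \right)}\right) 111 = \left(-100 + \left(5 + 13\right)\right) 111 = \left(-100 + 18\right) 111 = \left(-82\right) 111 = -9102$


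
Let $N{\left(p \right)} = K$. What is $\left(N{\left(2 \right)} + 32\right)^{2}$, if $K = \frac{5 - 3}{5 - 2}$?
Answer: $\frac{9604}{9} \approx 1067.1$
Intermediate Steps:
$K = \frac{2}{3} \approx 0.66667$
$N{\left(p \right)} = \frac{2}{3}$
$\left(N{\left(2 \right)} + 32\right)^{2} = \left(\frac{2}{3} + 32\right)^{2} = \left(\frac{98}{3}\right)^{2} = \frac{9604}{9}$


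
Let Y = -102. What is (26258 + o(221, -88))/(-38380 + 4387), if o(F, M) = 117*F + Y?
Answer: -52013/33993 ≈ -1.5301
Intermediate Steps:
o(F, M) = -102 + 117*F (o(F, M) = 117*F - 102 = -102 + 117*F)
(26258 + o(221, -88))/(-38380 + 4387) = (26258 + (-102 + 117*221))/(-38380 + 4387) = (26258 + (-102 + 25857))/(-33993) = (26258 + 25755)*(-1/33993) = 52013*(-1/33993) = -52013/33993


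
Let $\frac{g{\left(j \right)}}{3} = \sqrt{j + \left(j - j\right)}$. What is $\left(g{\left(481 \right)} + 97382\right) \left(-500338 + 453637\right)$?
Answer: $-4547836782 - 140103 \sqrt{481} \approx -4.5509 \cdot 10^{9}$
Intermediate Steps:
$g{\left(j \right)} = 3 \sqrt{j}$ ($g{\left(j \right)} = 3 \sqrt{j + \left(j - j\right)} = 3 \sqrt{j + 0} = 3 \sqrt{j}$)
$\left(g{\left(481 \right)} + 97382\right) \left(-500338 + 453637\right) = \left(3 \sqrt{481} + 97382\right) \left(-500338 + 453637\right) = \left(97382 + 3 \sqrt{481}\right) \left(-46701\right) = -4547836782 - 140103 \sqrt{481}$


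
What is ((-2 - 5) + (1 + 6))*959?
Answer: 0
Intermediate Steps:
((-2 - 5) + (1 + 6))*959 = (-7 + 7)*959 = 0*959 = 0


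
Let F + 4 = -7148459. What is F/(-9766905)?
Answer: 2382821/3255635 ≈ 0.73191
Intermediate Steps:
F = -7148463 (F = -4 - 7148459 = -7148463)
F/(-9766905) = -7148463/(-9766905) = -7148463*(-1/9766905) = 2382821/3255635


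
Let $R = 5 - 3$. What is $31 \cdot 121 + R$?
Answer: $3753$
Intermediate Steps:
$R = 2$ ($R = 5 - 3 = 2$)
$31 \cdot 121 + R = 31 \cdot 121 + 2 = 3751 + 2 = 3753$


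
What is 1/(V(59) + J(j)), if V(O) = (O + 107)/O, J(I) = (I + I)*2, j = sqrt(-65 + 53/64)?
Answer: 39176/14406691 - 257594*I*sqrt(3)/14406691 ≈ 0.0027193 - 0.030969*I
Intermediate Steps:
j = 37*I*sqrt(3)/8 (j = sqrt(-65 + 53*(1/64)) = sqrt(-65 + 53/64) = sqrt(-4107/64) = 37*I*sqrt(3)/8 ≈ 8.0107*I)
J(I) = 4*I (J(I) = (2*I)*2 = 4*I)
V(O) = (107 + O)/O
1/(V(59) + J(j)) = 1/((107 + 59)/59 + 4*(37*I*sqrt(3)/8)) = 1/((1/59)*166 + 37*I*sqrt(3)/2) = 1/(166/59 + 37*I*sqrt(3)/2)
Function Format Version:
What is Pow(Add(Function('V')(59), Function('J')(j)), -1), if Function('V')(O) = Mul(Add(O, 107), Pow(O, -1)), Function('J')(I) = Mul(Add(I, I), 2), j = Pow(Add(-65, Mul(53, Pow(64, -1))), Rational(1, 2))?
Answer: Add(Rational(39176, 14406691), Mul(Rational(-257594, 14406691), I, Pow(3, Rational(1, 2)))) ≈ Add(0.0027193, Mul(-0.030969, I))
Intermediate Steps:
j = Mul(Rational(37, 8), I, Pow(3, Rational(1, 2))) (j = Pow(Add(-65, Mul(53, Rational(1, 64))), Rational(1, 2)) = Pow(Add(-65, Rational(53, 64)), Rational(1, 2)) = Pow(Rational(-4107, 64), Rational(1, 2)) = Mul(Rational(37, 8), I, Pow(3, Rational(1, 2))) ≈ Mul(8.0107, I))
Function('J')(I) = Mul(4, I) (Function('J')(I) = Mul(Mul(2, I), 2) = Mul(4, I))
Function('V')(O) = Mul(Pow(O, -1), Add(107, O)) (Function('V')(O) = Mul(Add(107, O), Pow(O, -1)) = Mul(Pow(O, -1), Add(107, O)))
Pow(Add(Function('V')(59), Function('J')(j)), -1) = Pow(Add(Mul(Pow(59, -1), Add(107, 59)), Mul(4, Mul(Rational(37, 8), I, Pow(3, Rational(1, 2))))), -1) = Pow(Add(Mul(Rational(1, 59), 166), Mul(Rational(37, 2), I, Pow(3, Rational(1, 2)))), -1) = Pow(Add(Rational(166, 59), Mul(Rational(37, 2), I, Pow(3, Rational(1, 2)))), -1)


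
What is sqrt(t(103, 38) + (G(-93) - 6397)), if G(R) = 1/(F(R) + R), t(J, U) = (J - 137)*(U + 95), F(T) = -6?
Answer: I*sqrt(11890802)/33 ≈ 104.49*I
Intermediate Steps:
t(J, U) = (-137 + J)*(95 + U)
G(R) = 1/(-6 + R)
sqrt(t(103, 38) + (G(-93) - 6397)) = sqrt((-13015 - 137*38 + 95*103 + 103*38) + (1/(-6 - 93) - 6397)) = sqrt((-13015 - 5206 + 9785 + 3914) + (1/(-99) - 6397)) = sqrt(-4522 + (-1/99 - 6397)) = sqrt(-4522 - 633304/99) = sqrt(-1080982/99) = I*sqrt(11890802)/33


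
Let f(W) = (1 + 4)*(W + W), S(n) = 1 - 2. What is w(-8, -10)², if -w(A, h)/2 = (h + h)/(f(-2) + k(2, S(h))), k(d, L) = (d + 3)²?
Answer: 64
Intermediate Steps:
S(n) = -1
f(W) = 10*W (f(W) = 5*(2*W) = 10*W)
k(d, L) = (3 + d)²
w(A, h) = -4*h/5 (w(A, h) = -2*(h + h)/(10*(-2) + (3 + 2)²) = -2*2*h/(-20 + 5²) = -2*2*h/(-20 + 25) = -2*2*h/5 = -4*h/5)
w(-8, -10)² = (-⅘*(-10))² = 8² = 64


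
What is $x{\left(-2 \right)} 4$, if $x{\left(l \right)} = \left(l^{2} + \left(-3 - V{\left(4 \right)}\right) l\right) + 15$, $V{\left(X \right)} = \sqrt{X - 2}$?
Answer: $100 + 8 \sqrt{2} \approx 111.31$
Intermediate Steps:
$V{\left(X \right)} = \sqrt{-2 + X}$
$x{\left(l \right)} = 15 + l^{2} + l \left(-3 - \sqrt{2}\right)$ ($x{\left(l \right)} = \left(l^{2} + \left(-3 - \sqrt{-2 + 4}\right) l\right) + 15 = \left(l^{2} + \left(-3 - \sqrt{2}\right) l\right) + 15 = \left(l^{2} + l \left(-3 - \sqrt{2}\right)\right) + 15 = 15 + l^{2} + l \left(-3 - \sqrt{2}\right)$)
$x{\left(-2 \right)} 4 = \left(15 + \left(-2\right)^{2} - -6 - - 2 \sqrt{2}\right) 4 = \left(15 + 4 + 6 + 2 \sqrt{2}\right) 4 = \left(25 + 2 \sqrt{2}\right) 4 = 100 + 8 \sqrt{2}$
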